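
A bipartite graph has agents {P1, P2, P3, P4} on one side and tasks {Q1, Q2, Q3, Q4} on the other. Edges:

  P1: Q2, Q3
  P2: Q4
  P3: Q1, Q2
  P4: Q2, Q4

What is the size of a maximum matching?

Unit-capacity flow: source→left, listed edges, right→sink; max matching = max flow.
Augmenting path P1→Q2 (+1); matched 1.
Augmenting path P2→Q4 (+1); matched 2.
Augmenting path P3→Q1 (+1); matched 3.
Augmenting path P4→Q2→P1→Q3 (+1); matched 4.
No augmenting path remains; maximum matching = 4.
König certificate: {P1, P2, P3, P4} is a vertex cover of size 4 (every listed pair touches it), so no matching can be larger.

4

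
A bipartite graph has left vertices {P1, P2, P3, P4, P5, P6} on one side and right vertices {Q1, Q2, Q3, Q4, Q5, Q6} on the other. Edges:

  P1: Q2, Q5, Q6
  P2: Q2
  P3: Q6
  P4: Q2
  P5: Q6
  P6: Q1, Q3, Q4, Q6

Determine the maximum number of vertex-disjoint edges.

4

Unit-capacity flow: source→left, listed edges, right→sink; max matching = max flow.
Augmenting path P1→Q2 (+1); matched 1.
Augmenting path P3→Q6 (+1); matched 2.
Augmenting path P6→Q1 (+1); matched 3.
Augmenting path P2→Q2→P1→Q5 (+1); matched 4.
No augmenting path remains; maximum matching = 4.
König certificate: {P1, P6, Q2, Q6} is a vertex cover of size 4 (every listed pair touches it), so no matching can be larger.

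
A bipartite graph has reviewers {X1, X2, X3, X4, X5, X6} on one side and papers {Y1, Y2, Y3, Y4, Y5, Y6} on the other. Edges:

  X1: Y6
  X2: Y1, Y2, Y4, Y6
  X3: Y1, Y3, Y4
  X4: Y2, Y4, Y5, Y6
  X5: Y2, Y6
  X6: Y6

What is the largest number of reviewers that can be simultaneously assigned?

5

Unit-capacity flow: source→left, listed edges, right→sink; max matching = max flow.
Augmenting path X1→Y6 (+1); matched 1.
Augmenting path X2→Y1 (+1); matched 2.
Augmenting path X3→Y3 (+1); matched 3.
Augmenting path X4→Y2 (+1); matched 4.
Augmenting path X5→Y2→X4→Y4 (+1); matched 5.
No augmenting path remains; maximum matching = 5.
König certificate: {X2, X3, X4, X5, Y6} is a vertex cover of size 5 (every listed pair touches it), so no matching can be larger.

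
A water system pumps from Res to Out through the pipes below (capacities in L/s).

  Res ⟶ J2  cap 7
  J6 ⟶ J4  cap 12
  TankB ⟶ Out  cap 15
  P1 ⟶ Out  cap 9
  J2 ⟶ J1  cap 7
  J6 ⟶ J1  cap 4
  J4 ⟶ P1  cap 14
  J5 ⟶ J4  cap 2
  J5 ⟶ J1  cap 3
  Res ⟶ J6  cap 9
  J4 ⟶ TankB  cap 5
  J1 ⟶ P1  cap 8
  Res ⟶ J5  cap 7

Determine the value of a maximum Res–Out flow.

14

Augment Res→J2→J1→P1→Out: bottleneck 7, flow now 7.
Augment Res→J5→J1→P1→Out: bottleneck 1, flow now 8.
Augment Res→J5→J4→P1→Out: bottleneck 1, flow now 9.
Augment Res→J5→J4→TankB→Out: bottleneck 1, flow now 10.
Augment Res→J6→J4→TankB→Out: bottleneck 4, flow now 14.
No augmenting path remains; maximum flow = 14.
In the residual graph, reachable from Res: {Res, J2, J5, J6, J1, J4, P1}.
Min-cut edges: J4→TankB (5), P1→Out (9); capacity 5 + 9 = 14.
This cut is saturated, so no flow can exceed 14.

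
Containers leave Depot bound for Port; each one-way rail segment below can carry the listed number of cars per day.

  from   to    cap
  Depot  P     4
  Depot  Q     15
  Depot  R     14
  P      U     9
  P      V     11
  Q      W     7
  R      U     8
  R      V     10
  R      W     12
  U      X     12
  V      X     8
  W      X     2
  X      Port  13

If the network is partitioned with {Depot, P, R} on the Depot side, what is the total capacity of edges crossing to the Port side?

Edges leaving {Depot, P, R}: Depot→Q (15), P→U (9), P→V (11), R→U (8), R→V (10), R→W (12).
Cut capacity = 15 + 9 + 11 + 8 + 10 + 12 = 65.

65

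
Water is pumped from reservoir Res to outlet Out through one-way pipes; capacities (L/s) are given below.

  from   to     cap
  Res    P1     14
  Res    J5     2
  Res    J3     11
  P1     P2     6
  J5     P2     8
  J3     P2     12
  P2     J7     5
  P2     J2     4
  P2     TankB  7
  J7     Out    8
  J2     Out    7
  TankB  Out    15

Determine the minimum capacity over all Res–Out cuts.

Augment Res→P1→P2→J7→Out: bottleneck 5, flow now 5.
Augment Res→P1→P2→J2→Out: bottleneck 1, flow now 6.
Augment Res→J5→P2→J2→Out: bottleneck 2, flow now 8.
Augment Res→J3→P2→J2→Out: bottleneck 1, flow now 9.
Augment Res→J3→P2→TankB→Out: bottleneck 7, flow now 16.
No augmenting path remains; maximum flow = 16.
By max-flow min-cut, the minimum cut capacity equals the max flow.
In the residual graph, reachable from Res: {Res, P1, J5, J3, P2}.
Min-cut edges: P2→J7 (5), P2→J2 (4), P2→TankB (7); capacity 5 + 4 + 7 = 16.

16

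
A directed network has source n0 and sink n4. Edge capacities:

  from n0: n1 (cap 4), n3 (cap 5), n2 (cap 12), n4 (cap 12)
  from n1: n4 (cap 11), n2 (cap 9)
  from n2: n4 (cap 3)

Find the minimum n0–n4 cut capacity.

19

Augment n0→n4: bottleneck 12, flow now 12.
Augment n0→n1→n4: bottleneck 4, flow now 16.
Augment n0→n2→n4: bottleneck 3, flow now 19.
No augmenting path remains; maximum flow = 19.
By max-flow min-cut, the minimum cut capacity equals the max flow.
In the residual graph, reachable from n0: {n0, n2, n3}.
Min-cut edges: n0→n1 (4), n0→n4 (12), n2→n4 (3); capacity 4 + 12 + 3 = 19.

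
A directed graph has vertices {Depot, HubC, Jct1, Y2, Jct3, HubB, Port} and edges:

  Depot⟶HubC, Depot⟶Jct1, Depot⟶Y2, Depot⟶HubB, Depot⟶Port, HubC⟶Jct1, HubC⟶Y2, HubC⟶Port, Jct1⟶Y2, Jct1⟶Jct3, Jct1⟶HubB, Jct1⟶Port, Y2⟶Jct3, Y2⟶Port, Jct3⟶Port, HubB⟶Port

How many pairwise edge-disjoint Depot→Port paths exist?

5

Assign every edge capacity 1; by Menger, the answer equals the max flow.
Path Depot→Port (+1); total 1.
Path Depot→HubC→Port (+1); total 2.
Path Depot→Jct1→Port (+1); total 3.
Path Depot→Y2→Port (+1); total 4.
Path Depot→HubB→Port (+1); total 5.
No residual Depot→Port path; max flow = 5.
Certifying cut of size 5: {Depot→HubB, Depot→HubC, Depot→Jct1, Depot→Port, Depot→Y2}.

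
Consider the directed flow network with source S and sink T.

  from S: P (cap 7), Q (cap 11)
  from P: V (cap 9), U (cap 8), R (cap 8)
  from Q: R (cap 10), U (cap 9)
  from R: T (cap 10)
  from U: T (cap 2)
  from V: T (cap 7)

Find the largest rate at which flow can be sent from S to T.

Augment S→P→R→T: bottleneck 7, flow now 7.
Augment S→Q→R→T: bottleneck 3, flow now 10.
Augment S→Q→U→T: bottleneck 2, flow now 12.
Augment S→Q→R→P→V→T: bottleneck 6, flow now 18. (uses reverse residual edge)
No augmenting path remains; maximum flow = 18.
In the residual graph, reachable from S: {S}.
Min-cut edges: S→P (7), S→Q (11); capacity 7 + 11 = 18.
This cut is saturated, so no flow can exceed 18.

18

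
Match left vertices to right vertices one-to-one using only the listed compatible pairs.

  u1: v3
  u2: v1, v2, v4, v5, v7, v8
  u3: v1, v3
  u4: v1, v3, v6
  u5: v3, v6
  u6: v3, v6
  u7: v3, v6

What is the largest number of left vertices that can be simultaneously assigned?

Unit-capacity flow: source→left, listed edges, right→sink; max matching = max flow.
Augmenting path u1→v3 (+1); matched 1.
Augmenting path u2→v1 (+1); matched 2.
Augmenting path u4→v6 (+1); matched 3.
Augmenting path u3→v1→u2→v2 (+1); matched 4.
No augmenting path remains; maximum matching = 4.
König certificate: {u2, v1, v3, v6} is a vertex cover of size 4 (every listed pair touches it), so no matching can be larger.

4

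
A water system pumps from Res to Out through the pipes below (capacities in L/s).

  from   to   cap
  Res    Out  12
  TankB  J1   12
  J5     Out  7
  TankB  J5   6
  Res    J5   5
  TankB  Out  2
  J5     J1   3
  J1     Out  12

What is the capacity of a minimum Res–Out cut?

Augment Res→Out: bottleneck 12, flow now 12.
Augment Res→J5→Out: bottleneck 5, flow now 17.
No augmenting path remains; maximum flow = 17.
By max-flow min-cut, the minimum cut capacity equals the max flow.
In the residual graph, reachable from Res: {Res}.
Min-cut edges: Res→J5 (5), Res→Out (12); capacity 5 + 12 = 17.

17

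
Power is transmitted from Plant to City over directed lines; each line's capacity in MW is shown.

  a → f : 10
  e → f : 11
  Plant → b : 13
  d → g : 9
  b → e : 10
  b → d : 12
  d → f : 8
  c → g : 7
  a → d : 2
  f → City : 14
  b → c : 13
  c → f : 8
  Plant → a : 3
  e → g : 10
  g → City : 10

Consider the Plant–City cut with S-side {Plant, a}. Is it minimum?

No — its capacity is 25, but the minimum cut has capacity 16.

Given cut capacity: 13 + 2 + 10 = 25.
Augment Plant→a→f→City: bottleneck 3, flow now 3.
Augment Plant→b→c→f→City: bottleneck 8, flow now 11.
Augment Plant→b→c→g→City: bottleneck 5, flow now 16.
No augmenting path remains; maximum flow = 16.
In the residual graph, reachable from Plant: {Plant}.
Min-cut edges: Plant→a (3), Plant→b (13); capacity 3 + 13 = 16.
Cut capacity 25 exceeds the max flow 16, so it is not minimum.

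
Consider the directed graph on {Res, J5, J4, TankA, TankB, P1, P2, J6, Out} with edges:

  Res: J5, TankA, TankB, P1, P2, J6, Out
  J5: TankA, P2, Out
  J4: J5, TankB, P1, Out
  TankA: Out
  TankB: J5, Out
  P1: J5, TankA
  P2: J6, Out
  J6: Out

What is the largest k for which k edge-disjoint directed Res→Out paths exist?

6

Assign every edge capacity 1; by Menger, the answer equals the max flow.
Path Res→Out (+1); total 1.
Path Res→J5→Out (+1); total 2.
Path Res→TankA→Out (+1); total 3.
Path Res→TankB→Out (+1); total 4.
Path Res→P2→Out (+1); total 5.
Path Res→J6→Out (+1); total 6.
No residual Res→Out path; max flow = 6.
Certifying cut of size 6: {J5→Out, J6→Out, P2→Out, Res→Out, Res→TankB, TankA→Out}.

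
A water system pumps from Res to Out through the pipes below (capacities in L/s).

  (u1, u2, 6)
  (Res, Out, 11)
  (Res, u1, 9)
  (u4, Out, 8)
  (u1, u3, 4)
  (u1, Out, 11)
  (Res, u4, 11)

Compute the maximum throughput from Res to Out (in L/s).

Augment Res→Out: bottleneck 11, flow now 11.
Augment Res→u1→Out: bottleneck 9, flow now 20.
Augment Res→u4→Out: bottleneck 8, flow now 28.
No augmenting path remains; maximum flow = 28.
In the residual graph, reachable from Res: {Res, u4}.
Min-cut edges: Res→u1 (9), Res→Out (11), u4→Out (8); capacity 9 + 11 + 8 = 28.
This cut is saturated, so no flow can exceed 28.

28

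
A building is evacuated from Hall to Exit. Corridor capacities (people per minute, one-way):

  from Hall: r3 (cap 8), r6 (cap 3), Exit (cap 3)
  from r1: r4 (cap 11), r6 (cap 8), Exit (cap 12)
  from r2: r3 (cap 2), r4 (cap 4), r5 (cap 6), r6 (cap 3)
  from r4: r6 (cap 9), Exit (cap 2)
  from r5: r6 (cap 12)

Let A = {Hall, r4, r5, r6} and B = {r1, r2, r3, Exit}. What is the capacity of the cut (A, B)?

Edges leaving {Hall, r4, r5, r6}: Hall→r3 (8), Hall→Exit (3), r4→Exit (2).
Cut capacity = 8 + 3 + 2 = 13.

13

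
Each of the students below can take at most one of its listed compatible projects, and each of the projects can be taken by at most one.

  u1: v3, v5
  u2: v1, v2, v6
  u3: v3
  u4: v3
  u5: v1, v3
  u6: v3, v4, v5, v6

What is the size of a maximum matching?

5

Unit-capacity flow: source→left, listed edges, right→sink; max matching = max flow.
Augmenting path u1→v3 (+1); matched 1.
Augmenting path u2→v1 (+1); matched 2.
Augmenting path u6→v4 (+1); matched 3.
Augmenting path u3→v3→u1→v5 (+1); matched 4.
Augmenting path u5→v1→u2→v2 (+1); matched 5.
No augmenting path remains; maximum matching = 5.
König certificate: {u1, u2, u5, u6, v3} is a vertex cover of size 5 (every listed pair touches it), so no matching can be larger.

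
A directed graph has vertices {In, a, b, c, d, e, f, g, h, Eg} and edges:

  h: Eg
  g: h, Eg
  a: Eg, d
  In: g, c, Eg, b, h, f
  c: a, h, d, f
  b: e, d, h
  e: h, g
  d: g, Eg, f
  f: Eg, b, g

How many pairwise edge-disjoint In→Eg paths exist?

Assign every edge capacity 1; by Menger, the answer equals the max flow.
Path In→Eg (+1); total 1.
Path In→f→Eg (+1); total 2.
Path In→g→Eg (+1); total 3.
Path In→h→Eg (+1); total 4.
Path In→b→d→Eg (+1); total 5.
Path In→c→a→Eg (+1); total 6.
No residual In→Eg path; max flow = 6.
Certifying cut of size 6: {In→Eg, In→b, In→c, In→f, In→g, In→h}.

6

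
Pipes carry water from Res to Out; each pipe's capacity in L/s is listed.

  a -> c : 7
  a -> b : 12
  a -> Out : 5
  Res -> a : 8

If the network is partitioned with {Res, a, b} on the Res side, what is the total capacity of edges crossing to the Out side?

Edges leaving {Res, a, b}: a→c (7), a→Out (5).
Cut capacity = 7 + 5 = 12.

12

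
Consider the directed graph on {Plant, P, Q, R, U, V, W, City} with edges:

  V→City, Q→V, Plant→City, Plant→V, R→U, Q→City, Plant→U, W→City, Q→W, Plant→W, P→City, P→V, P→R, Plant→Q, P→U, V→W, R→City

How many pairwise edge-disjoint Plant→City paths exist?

4

Assign every edge capacity 1; by Menger, the answer equals the max flow.
Path Plant→City (+1); total 1.
Path Plant→Q→City (+1); total 2.
Path Plant→V→City (+1); total 3.
Path Plant→W→City (+1); total 4.
No residual Plant→City path; max flow = 4.
Certifying cut of size 4: {Plant→City, Plant→Q, Plant→V, Plant→W}.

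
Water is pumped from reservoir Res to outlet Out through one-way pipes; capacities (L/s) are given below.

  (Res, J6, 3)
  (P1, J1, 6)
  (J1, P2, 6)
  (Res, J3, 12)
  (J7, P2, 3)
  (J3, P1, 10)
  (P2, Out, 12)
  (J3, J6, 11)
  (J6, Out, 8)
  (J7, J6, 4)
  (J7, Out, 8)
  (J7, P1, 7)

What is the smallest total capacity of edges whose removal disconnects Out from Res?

14

Augment Res→J6→Out: bottleneck 3, flow now 3.
Augment Res→J3→J6→Out: bottleneck 5, flow now 8.
Augment Res→J3→P1→J1→P2→Out: bottleneck 6, flow now 14.
No augmenting path remains; maximum flow = 14.
By max-flow min-cut, the minimum cut capacity equals the max flow.
In the residual graph, reachable from Res: {Res, J3, P1, J6}.
Min-cut edges: P1→J1 (6), J6→Out (8); capacity 6 + 8 = 14.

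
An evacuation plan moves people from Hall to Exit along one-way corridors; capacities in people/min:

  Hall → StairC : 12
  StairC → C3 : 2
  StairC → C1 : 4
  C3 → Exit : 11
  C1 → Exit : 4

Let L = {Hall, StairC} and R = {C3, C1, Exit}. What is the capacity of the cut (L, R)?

6

Edges leaving {Hall, StairC}: StairC→C3 (2), StairC→C1 (4).
Cut capacity = 2 + 4 = 6.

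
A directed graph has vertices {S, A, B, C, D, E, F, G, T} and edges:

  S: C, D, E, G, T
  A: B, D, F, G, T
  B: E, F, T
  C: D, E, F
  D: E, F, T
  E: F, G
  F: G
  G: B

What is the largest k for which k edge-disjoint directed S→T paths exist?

3

Assign every edge capacity 1; by Menger, the answer equals the max flow.
Path S→T (+1); total 1.
Path S→D→T (+1); total 2.
Path S→G→B→T (+1); total 3.
No residual S→T path; max flow = 3.
Certifying cut of size 3: {D→T, G→B, S→T}.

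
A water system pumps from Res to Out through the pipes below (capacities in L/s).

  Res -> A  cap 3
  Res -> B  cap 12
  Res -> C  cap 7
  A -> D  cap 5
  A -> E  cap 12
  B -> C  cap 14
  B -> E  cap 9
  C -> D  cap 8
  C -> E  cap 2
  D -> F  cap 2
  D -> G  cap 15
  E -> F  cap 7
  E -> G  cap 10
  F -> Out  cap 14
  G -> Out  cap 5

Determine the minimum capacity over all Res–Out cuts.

Augment Res→A→D→F→Out: bottleneck 2, flow now 2.
Augment Res→A→D→G→Out: bottleneck 1, flow now 3.
Augment Res→B→E→F→Out: bottleneck 7, flow now 10.
Augment Res→B→E→G→Out: bottleneck 2, flow now 12.
Augment Res→C→D→G→Out: bottleneck 2, flow now 14.
No augmenting path remains; maximum flow = 14.
By max-flow min-cut, the minimum cut capacity equals the max flow.
In the residual graph, reachable from Res: {Res, A, B, C, D, E, G}.
Min-cut edges: D→F (2), E→F (7), G→Out (5); capacity 2 + 7 + 5 = 14.

14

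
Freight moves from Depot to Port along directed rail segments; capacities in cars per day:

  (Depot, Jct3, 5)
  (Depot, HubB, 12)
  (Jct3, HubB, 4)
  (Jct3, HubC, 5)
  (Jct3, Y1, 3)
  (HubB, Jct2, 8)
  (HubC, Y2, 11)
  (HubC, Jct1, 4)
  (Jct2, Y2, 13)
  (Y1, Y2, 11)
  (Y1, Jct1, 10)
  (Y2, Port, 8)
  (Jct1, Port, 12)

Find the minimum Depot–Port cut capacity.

Augment Depot→Jct3→HubC→Y2→Port: bottleneck 5, flow now 5.
Augment Depot→HubB→Jct2→Y2→Port: bottleneck 3, flow now 8.
Augment Depot→HubB→Jct2→Y2→HubC→Jct1→Port: bottleneck 4, flow now 12. (uses reverse residual edge)
Augment Depot→HubB→Jct2→Y2→HubC→Jct3→Y1→Jct1→Port: bottleneck 1, flow now 13. (uses reverse residual edge)
No augmenting path remains; maximum flow = 13.
By max-flow min-cut, the minimum cut capacity equals the max flow.
In the residual graph, reachable from Depot: {Depot, HubB}.
Min-cut edges: Depot→Jct3 (5), HubB→Jct2 (8); capacity 5 + 8 = 13.

13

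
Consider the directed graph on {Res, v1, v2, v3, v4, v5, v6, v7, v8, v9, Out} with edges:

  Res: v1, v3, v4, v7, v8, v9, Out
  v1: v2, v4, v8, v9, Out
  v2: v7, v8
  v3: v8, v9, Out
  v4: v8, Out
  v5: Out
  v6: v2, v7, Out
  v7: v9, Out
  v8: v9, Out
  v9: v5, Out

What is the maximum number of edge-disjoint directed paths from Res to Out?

Assign every edge capacity 1; by Menger, the answer equals the max flow.
Path Res→Out (+1); total 1.
Path Res→v1→Out (+1); total 2.
Path Res→v3→Out (+1); total 3.
Path Res→v4→Out (+1); total 4.
Path Res→v7→Out (+1); total 5.
Path Res→v8→Out (+1); total 6.
Path Res→v9→Out (+1); total 7.
No residual Res→Out path; max flow = 7.
Certifying cut of size 7: {Res→Out, Res→v1, Res→v3, Res→v4, Res→v7, Res→v8, Res→v9}.

7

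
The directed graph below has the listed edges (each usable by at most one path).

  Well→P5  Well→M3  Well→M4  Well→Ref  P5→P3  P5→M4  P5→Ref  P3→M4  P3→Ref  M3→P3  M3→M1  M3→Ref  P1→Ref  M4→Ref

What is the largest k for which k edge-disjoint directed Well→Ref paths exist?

Assign every edge capacity 1; by Menger, the answer equals the max flow.
Path Well→Ref (+1); total 1.
Path Well→P5→Ref (+1); total 2.
Path Well→M3→Ref (+1); total 3.
Path Well→M4→Ref (+1); total 4.
No residual Well→Ref path; max flow = 4.
Certifying cut of size 4: {Well→M3, Well→M4, Well→P5, Well→Ref}.

4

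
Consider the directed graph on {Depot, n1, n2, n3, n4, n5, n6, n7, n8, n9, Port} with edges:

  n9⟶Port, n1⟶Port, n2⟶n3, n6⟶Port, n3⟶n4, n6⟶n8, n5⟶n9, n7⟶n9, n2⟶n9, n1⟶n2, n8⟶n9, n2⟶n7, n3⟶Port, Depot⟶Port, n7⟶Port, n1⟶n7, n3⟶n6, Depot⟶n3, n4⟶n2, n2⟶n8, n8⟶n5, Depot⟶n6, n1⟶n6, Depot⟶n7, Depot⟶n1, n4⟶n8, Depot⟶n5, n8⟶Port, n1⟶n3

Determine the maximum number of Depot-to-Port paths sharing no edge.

Assign every edge capacity 1; by Menger, the answer equals the max flow.
Path Depot→Port (+1); total 1.
Path Depot→n1→Port (+1); total 2.
Path Depot→n3→Port (+1); total 3.
Path Depot→n6→Port (+1); total 4.
Path Depot→n7→Port (+1); total 5.
Path Depot→n5→n9→Port (+1); total 6.
No residual Depot→Port path; max flow = 6.
Certifying cut of size 6: {Depot→Port, Depot→n1, Depot→n3, Depot→n5, Depot→n6, Depot→n7}.

6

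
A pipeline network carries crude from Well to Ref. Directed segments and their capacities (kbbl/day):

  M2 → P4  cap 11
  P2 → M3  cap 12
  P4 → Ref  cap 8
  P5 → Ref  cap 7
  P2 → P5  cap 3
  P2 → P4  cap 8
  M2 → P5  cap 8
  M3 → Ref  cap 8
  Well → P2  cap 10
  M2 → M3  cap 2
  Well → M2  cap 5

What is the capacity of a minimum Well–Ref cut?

15

Augment Well→M2→M3→Ref: bottleneck 2, flow now 2.
Augment Well→M2→P4→Ref: bottleneck 3, flow now 5.
Augment Well→P2→M3→Ref: bottleneck 6, flow now 11.
Augment Well→P2→P4→Ref: bottleneck 4, flow now 15.
No augmenting path remains; maximum flow = 15.
By max-flow min-cut, the minimum cut capacity equals the max flow.
In the residual graph, reachable from Well: {Well}.
Min-cut edges: Well→M2 (5), Well→P2 (10); capacity 5 + 10 = 15.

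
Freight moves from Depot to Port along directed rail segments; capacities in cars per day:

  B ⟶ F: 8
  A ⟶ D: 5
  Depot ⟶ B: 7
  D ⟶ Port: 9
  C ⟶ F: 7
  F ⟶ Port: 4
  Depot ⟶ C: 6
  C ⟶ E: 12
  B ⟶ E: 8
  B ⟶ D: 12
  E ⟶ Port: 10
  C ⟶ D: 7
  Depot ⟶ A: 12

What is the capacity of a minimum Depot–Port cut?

18

Augment Depot→A→D→Port: bottleneck 5, flow now 5.
Augment Depot→B→D→Port: bottleneck 4, flow now 9.
Augment Depot→B→E→Port: bottleneck 3, flow now 12.
Augment Depot→C→E→Port: bottleneck 6, flow now 18.
No augmenting path remains; maximum flow = 18.
By max-flow min-cut, the minimum cut capacity equals the max flow.
In the residual graph, reachable from Depot: {Depot, A}.
Min-cut edges: Depot→B (7), Depot→C (6), A→D (5); capacity 7 + 6 + 5 = 18.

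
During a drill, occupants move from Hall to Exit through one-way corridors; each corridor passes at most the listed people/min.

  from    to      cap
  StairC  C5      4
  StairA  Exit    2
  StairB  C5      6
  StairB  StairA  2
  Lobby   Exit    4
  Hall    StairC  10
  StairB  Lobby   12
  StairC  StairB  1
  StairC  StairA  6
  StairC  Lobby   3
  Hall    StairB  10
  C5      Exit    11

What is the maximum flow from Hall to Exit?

Augment Hall→StairB→Lobby→Exit: bottleneck 4, flow now 4.
Augment Hall→StairB→C5→Exit: bottleneck 6, flow now 10.
Augment Hall→StairC→C5→Exit: bottleneck 4, flow now 14.
Augment Hall→StairC→StairA→Exit: bottleneck 2, flow now 16.
No augmenting path remains; maximum flow = 16.
In the residual graph, reachable from Hall: {Hall, StairB, StairC, Lobby, StairA}.
Min-cut edges: StairB→C5 (6), StairC→C5 (4), Lobby→Exit (4), StairA→Exit (2); capacity 6 + 4 + 4 + 2 = 16.
This cut is saturated, so no flow can exceed 16.

16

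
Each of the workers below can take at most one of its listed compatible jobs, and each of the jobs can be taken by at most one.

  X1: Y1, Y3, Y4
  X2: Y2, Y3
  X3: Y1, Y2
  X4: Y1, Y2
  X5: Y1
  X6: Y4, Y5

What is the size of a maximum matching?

5

Unit-capacity flow: source→left, listed edges, right→sink; max matching = max flow.
Augmenting path X1→Y1 (+1); matched 1.
Augmenting path X2→Y2 (+1); matched 2.
Augmenting path X6→Y4 (+1); matched 3.
Augmenting path X3→Y1→X1→Y3 (+1); matched 4.
Augmenting path X4→Y2→X2→Y3→X1→Y4→X6→Y5 (+1); matched 5.
No augmenting path remains; maximum matching = 5.
König certificate: {X1, X2, X6, Y1, Y2} is a vertex cover of size 5 (every listed pair touches it), so no matching can be larger.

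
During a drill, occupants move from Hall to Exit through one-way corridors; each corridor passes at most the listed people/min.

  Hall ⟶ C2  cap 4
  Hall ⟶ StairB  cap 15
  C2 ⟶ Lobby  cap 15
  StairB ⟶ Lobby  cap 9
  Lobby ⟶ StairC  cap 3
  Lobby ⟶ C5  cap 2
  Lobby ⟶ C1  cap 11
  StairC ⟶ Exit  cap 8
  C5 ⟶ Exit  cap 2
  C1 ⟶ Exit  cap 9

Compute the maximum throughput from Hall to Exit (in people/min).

13

Augment Hall→C2→Lobby→StairC→Exit: bottleneck 3, flow now 3.
Augment Hall→C2→Lobby→C5→Exit: bottleneck 1, flow now 4.
Augment Hall→StairB→Lobby→C5→Exit: bottleneck 1, flow now 5.
Augment Hall→StairB→Lobby→C1→Exit: bottleneck 8, flow now 13.
No augmenting path remains; maximum flow = 13.
In the residual graph, reachable from Hall: {Hall, StairB}.
Min-cut edges: Hall→C2 (4), StairB→Lobby (9); capacity 4 + 9 = 13.
This cut is saturated, so no flow can exceed 13.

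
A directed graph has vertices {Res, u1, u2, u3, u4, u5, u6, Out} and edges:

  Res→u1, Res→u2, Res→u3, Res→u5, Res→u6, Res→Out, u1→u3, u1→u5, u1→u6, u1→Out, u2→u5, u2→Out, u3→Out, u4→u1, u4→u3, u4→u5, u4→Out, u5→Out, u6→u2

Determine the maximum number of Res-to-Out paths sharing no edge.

5

Assign every edge capacity 1; by Menger, the answer equals the max flow.
Path Res→Out (+1); total 1.
Path Res→u1→Out (+1); total 2.
Path Res→u2→Out (+1); total 3.
Path Res→u3→Out (+1); total 4.
Path Res→u5→Out (+1); total 5.
No residual Res→Out path; max flow = 5.
Certifying cut of size 5: {Res→Out, Res→u1, Res→u3, u2→Out, u5→Out}.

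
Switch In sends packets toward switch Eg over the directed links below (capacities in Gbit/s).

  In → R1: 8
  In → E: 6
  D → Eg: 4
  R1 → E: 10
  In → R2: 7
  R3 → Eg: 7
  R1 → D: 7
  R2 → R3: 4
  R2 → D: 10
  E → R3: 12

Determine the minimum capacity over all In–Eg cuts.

Augment In→E→R3→Eg: bottleneck 6, flow now 6.
Augment In→R1→D→Eg: bottleneck 4, flow now 10.
Augment In→R2→R3→Eg: bottleneck 1, flow now 11.
No augmenting path remains; maximum flow = 11.
By max-flow min-cut, the minimum cut capacity equals the max flow.
In the residual graph, reachable from In: {In, E, R1, R2, D, R3}.
Min-cut edges: D→Eg (4), R3→Eg (7); capacity 4 + 7 = 11.

11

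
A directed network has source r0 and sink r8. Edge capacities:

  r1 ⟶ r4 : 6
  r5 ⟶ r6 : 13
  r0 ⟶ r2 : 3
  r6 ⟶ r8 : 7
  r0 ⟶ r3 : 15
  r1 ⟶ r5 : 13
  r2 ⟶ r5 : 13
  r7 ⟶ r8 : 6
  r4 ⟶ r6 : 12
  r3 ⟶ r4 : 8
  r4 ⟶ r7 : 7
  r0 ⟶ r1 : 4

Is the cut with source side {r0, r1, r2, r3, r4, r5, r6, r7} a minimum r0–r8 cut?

Yes — it is a minimum cut (capacity 13).

Given cut capacity: 7 + 6 = 13.
Augment r0→r1→r4→r6→r8: bottleneck 4, flow now 4.
Augment r0→r2→r5→r6→r8: bottleneck 3, flow now 7.
Augment r0→r3→r4→r7→r8: bottleneck 6, flow now 13.
No augmenting path remains; maximum flow = 13.
Cut capacity 13 equals the max flow, so it is a minimum cut.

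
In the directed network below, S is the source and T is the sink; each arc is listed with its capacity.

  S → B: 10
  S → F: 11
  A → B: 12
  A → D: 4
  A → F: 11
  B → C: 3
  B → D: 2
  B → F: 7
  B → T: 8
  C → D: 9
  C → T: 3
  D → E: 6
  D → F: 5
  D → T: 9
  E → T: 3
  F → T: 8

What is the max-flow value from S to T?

18

Augment S→B→T: bottleneck 8, flow now 8.
Augment S→F→T: bottleneck 8, flow now 16.
Augment S→B→C→T: bottleneck 2, flow now 18.
No augmenting path remains; maximum flow = 18.
In the residual graph, reachable from S: {S, F}.
Min-cut edges: S→B (10), F→T (8); capacity 10 + 8 = 18.
This cut is saturated, so no flow can exceed 18.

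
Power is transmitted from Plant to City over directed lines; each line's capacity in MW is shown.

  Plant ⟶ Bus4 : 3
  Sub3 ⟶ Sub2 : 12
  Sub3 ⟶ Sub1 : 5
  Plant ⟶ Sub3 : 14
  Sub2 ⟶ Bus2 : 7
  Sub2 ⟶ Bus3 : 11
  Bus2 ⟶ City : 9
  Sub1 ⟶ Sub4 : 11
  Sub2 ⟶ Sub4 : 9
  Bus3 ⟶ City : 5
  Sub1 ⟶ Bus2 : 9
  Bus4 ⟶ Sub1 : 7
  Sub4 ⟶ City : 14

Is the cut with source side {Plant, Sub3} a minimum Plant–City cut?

Given cut capacity: 3 + 12 + 5 = 20.
Augment Plant→Bus4→Sub1→Sub4→City: bottleneck 3, flow now 3.
Augment Plant→Sub3→Sub2→Bus3→City: bottleneck 5, flow now 8.
Augment Plant→Sub3→Sub2→Sub4→City: bottleneck 7, flow now 15.
Augment Plant→Sub3→Sub1→Sub4→City: bottleneck 2, flow now 17.
No augmenting path remains; maximum flow = 17.
In the residual graph, reachable from Plant: {Plant}.
Min-cut edges: Plant→Bus4 (3), Plant→Sub3 (14); capacity 3 + 14 = 17.
Cut capacity 20 exceeds the max flow 17, so it is not minimum.

No — its capacity is 20, but the minimum cut has capacity 17.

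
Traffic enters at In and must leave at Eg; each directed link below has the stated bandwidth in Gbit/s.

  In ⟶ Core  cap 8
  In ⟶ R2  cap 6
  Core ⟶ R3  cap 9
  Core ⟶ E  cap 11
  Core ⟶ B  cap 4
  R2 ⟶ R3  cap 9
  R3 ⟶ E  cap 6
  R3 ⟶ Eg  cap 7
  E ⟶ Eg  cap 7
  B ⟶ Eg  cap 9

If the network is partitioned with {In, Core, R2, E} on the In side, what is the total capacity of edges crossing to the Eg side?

29

Edges leaving {In, Core, R2, E}: Core→R3 (9), Core→B (4), R2→R3 (9), E→Eg (7).
Cut capacity = 9 + 4 + 9 + 7 = 29.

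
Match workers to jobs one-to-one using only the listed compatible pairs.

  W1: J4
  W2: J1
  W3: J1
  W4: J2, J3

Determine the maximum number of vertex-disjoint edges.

3

Unit-capacity flow: source→left, listed edges, right→sink; max matching = max flow.
Augmenting path W1→J4 (+1); matched 1.
Augmenting path W2→J1 (+1); matched 2.
Augmenting path W4→J2 (+1); matched 3.
No augmenting path remains; maximum matching = 3.
König certificate: {W1, W4, J1} is a vertex cover of size 3 (every listed pair touches it), so no matching can be larger.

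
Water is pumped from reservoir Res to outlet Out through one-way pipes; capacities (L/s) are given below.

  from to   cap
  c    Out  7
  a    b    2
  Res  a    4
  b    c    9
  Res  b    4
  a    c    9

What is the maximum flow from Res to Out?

Augment Res→a→c→Out: bottleneck 4, flow now 4.
Augment Res→b→c→Out: bottleneck 3, flow now 7.
No augmenting path remains; maximum flow = 7.
In the residual graph, reachable from Res: {Res, a, b, c}.
Min-cut edges: c→Out (7); capacity 7 = 7.
This cut is saturated, so no flow can exceed 7.

7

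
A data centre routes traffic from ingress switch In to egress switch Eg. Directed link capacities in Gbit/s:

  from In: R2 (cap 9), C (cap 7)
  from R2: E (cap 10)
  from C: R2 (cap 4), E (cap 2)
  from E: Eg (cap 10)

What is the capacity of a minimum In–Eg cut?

Augment In→R2→E→Eg: bottleneck 9, flow now 9.
Augment In→C→E→Eg: bottleneck 1, flow now 10.
No augmenting path remains; maximum flow = 10.
By max-flow min-cut, the minimum cut capacity equals the max flow.
In the residual graph, reachable from In: {In, R2, C, E}.
Min-cut edges: E→Eg (10); capacity 10 = 10.

10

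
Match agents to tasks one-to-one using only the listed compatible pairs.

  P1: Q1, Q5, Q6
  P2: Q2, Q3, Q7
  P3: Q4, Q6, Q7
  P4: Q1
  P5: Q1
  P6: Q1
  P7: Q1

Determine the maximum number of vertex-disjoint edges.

4

Unit-capacity flow: source→left, listed edges, right→sink; max matching = max flow.
Augmenting path P1→Q1 (+1); matched 1.
Augmenting path P2→Q2 (+1); matched 2.
Augmenting path P3→Q4 (+1); matched 3.
Augmenting path P4→Q1→P1→Q5 (+1); matched 4.
No augmenting path remains; maximum matching = 4.
König certificate: {P1, P2, P3, Q1} is a vertex cover of size 4 (every listed pair touches it), so no matching can be larger.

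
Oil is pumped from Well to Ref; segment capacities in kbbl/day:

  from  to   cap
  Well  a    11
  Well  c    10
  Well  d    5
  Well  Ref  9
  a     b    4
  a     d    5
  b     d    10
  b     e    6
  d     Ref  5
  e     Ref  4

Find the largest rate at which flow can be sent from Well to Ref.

18

Augment Well→Ref: bottleneck 9, flow now 9.
Augment Well→d→Ref: bottleneck 5, flow now 14.
Augment Well→a→b→e→Ref: bottleneck 4, flow now 18.
No augmenting path remains; maximum flow = 18.
In the residual graph, reachable from Well: {Well, a, c, d}.
Min-cut edges: Well→Ref (9), a→b (4), d→Ref (5); capacity 9 + 4 + 5 = 18.
This cut is saturated, so no flow can exceed 18.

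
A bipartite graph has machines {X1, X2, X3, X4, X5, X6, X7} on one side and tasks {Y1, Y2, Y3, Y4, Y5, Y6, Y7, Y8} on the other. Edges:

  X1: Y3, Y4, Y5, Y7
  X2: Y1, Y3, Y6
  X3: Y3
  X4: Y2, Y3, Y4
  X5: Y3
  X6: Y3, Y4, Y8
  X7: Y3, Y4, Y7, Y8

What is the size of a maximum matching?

Unit-capacity flow: source→left, listed edges, right→sink; max matching = max flow.
Augmenting path X1→Y3 (+1); matched 1.
Augmenting path X2→Y1 (+1); matched 2.
Augmenting path X4→Y2 (+1); matched 3.
Augmenting path X6→Y4 (+1); matched 4.
Augmenting path X7→Y7 (+1); matched 5.
Augmenting path X3→Y3→X1→Y5 (+1); matched 6.
No augmenting path remains; maximum matching = 6.
König certificate: {X1, X2, X4, X6, X7, Y3} is a vertex cover of size 6 (every listed pair touches it), so no matching can be larger.

6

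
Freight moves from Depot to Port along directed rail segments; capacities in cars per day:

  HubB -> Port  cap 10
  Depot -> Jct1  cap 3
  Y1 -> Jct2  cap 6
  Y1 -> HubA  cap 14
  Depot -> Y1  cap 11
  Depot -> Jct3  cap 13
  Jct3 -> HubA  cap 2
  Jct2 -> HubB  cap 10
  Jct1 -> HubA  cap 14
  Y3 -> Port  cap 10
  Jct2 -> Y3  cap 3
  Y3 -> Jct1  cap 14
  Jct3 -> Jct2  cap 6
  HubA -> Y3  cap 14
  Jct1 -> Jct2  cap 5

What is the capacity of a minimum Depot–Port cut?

Augment Depot→Y1→HubA→Y3→Port: bottleneck 10, flow now 10.
Augment Depot→Y1→Jct2→HubB→Port: bottleneck 1, flow now 11.
Augment Depot→Jct3→Jct2→HubB→Port: bottleneck 6, flow now 17.
Augment Depot→Jct1→Jct2→HubB→Port: bottleneck 3, flow now 20.
No augmenting path remains; maximum flow = 20.
By max-flow min-cut, the minimum cut capacity equals the max flow.
In the residual graph, reachable from Depot: {Depot, Y1, Jct3, Jct1, HubA, Jct2, Y3}.
Min-cut edges: Jct2→HubB (10), Y3→Port (10); capacity 10 + 10 = 20.

20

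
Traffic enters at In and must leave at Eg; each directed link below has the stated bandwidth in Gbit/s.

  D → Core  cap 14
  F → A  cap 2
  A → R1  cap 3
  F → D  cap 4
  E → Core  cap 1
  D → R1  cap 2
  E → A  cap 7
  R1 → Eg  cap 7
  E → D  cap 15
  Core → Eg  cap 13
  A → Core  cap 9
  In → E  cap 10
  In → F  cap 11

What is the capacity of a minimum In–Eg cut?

16

Augment In→E→Core→Eg: bottleneck 1, flow now 1.
Augment In→E→D→R1→Eg: bottleneck 2, flow now 3.
Augment In→E→D→Core→Eg: bottleneck 7, flow now 10.
Augment In→F→D→Core→Eg: bottleneck 4, flow now 14.
Augment In→F→A→R1→Eg: bottleneck 2, flow now 16.
No augmenting path remains; maximum flow = 16.
By max-flow min-cut, the minimum cut capacity equals the max flow.
In the residual graph, reachable from In: {In, F}.
Min-cut edges: In→E (10), F→D (4), F→A (2); capacity 10 + 4 + 2 = 16.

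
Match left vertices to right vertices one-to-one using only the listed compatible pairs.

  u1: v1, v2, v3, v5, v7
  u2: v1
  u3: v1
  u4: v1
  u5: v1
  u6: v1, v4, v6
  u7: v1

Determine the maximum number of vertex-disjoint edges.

3

Unit-capacity flow: source→left, listed edges, right→sink; max matching = max flow.
Augmenting path u1→v1 (+1); matched 1.
Augmenting path u6→v4 (+1); matched 2.
Augmenting path u2→v1→u1→v2 (+1); matched 3.
No augmenting path remains; maximum matching = 3.
König certificate: {u1, u6, v1} is a vertex cover of size 3 (every listed pair touches it), so no matching can be larger.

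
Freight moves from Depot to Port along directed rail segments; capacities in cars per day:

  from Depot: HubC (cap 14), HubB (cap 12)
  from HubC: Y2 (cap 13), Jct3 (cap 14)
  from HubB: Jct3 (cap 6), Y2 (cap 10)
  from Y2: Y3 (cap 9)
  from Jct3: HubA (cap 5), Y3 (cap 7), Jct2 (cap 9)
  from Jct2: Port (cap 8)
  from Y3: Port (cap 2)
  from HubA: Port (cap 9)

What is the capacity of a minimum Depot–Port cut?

15

Augment Depot→HubC→Y2→Y3→Port: bottleneck 2, flow now 2.
Augment Depot→HubC→Jct3→Jct2→Port: bottleneck 8, flow now 10.
Augment Depot→HubC→Jct3→HubA→Port: bottleneck 4, flow now 14.
Augment Depot→HubB→Jct3→HubA→Port: bottleneck 1, flow now 15.
No augmenting path remains; maximum flow = 15.
By max-flow min-cut, the minimum cut capacity equals the max flow.
In the residual graph, reachable from Depot: {Depot, HubC, HubB, Y2, Jct3, Jct2, Y3}.
Min-cut edges: Jct3→HubA (5), Jct2→Port (8), Y3→Port (2); capacity 5 + 8 + 2 = 15.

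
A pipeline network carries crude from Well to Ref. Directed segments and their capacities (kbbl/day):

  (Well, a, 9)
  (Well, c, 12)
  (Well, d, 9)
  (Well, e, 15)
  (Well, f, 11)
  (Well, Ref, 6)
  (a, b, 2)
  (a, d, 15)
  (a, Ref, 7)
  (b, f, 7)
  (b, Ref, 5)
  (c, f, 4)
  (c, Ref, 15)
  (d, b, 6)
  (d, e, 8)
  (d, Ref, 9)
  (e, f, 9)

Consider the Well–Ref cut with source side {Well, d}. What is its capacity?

76

Edges leaving {Well, d}: Well→a (9), Well→c (12), Well→e (15), Well→f (11), Well→Ref (6), d→b (6), d→e (8), d→Ref (9).
Cut capacity = 9 + 12 + 15 + 11 + 6 + 6 + 8 + 9 = 76.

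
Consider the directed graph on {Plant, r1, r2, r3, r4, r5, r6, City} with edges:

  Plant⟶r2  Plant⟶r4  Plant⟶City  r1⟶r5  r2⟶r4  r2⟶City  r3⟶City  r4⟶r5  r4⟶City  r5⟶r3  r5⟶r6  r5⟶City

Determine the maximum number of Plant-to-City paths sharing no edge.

3

Assign every edge capacity 1; by Menger, the answer equals the max flow.
Path Plant→City (+1); total 1.
Path Plant→r2→City (+1); total 2.
Path Plant→r4→City (+1); total 3.
No residual Plant→City path; max flow = 3.
Certifying cut of size 3: {Plant→City, Plant→r2, Plant→r4}.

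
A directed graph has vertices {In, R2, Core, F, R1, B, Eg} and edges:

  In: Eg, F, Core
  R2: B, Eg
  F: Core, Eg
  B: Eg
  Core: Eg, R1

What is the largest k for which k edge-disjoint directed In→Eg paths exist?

Assign every edge capacity 1; by Menger, the answer equals the max flow.
Path In→Eg (+1); total 1.
Path In→Core→Eg (+1); total 2.
Path In→F→Eg (+1); total 3.
No residual In→Eg path; max flow = 3.
Certifying cut of size 3: {In→Core, In→Eg, In→F}.

3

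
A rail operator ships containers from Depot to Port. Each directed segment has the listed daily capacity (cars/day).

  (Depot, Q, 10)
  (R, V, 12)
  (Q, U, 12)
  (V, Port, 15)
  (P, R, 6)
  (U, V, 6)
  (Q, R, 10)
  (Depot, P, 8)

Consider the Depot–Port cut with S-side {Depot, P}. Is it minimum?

Given cut capacity: 10 + 6 = 16.
Augment Depot→P→R→V→Port: bottleneck 6, flow now 6.
Augment Depot→Q→R→V→Port: bottleneck 6, flow now 12.
Augment Depot→Q→U→V→Port: bottleneck 3, flow now 15.
No augmenting path remains; maximum flow = 15.
In the residual graph, reachable from Depot: {Depot, P, Q, R, U, V}.
Min-cut edges: V→Port (15); capacity 15 = 15.
Cut capacity 16 exceeds the max flow 15, so it is not minimum.

No — its capacity is 16, but the minimum cut has capacity 15.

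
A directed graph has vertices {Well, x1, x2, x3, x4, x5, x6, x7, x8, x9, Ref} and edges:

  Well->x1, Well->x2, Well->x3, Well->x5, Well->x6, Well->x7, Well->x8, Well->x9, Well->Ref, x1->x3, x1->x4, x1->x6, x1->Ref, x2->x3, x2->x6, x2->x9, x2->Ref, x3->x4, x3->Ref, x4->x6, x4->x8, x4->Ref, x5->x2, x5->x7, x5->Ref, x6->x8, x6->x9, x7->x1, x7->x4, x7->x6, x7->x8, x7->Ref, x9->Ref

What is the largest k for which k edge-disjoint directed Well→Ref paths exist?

Assign every edge capacity 1; by Menger, the answer equals the max flow.
Path Well→Ref (+1); total 1.
Path Well→x1→Ref (+1); total 2.
Path Well→x2→Ref (+1); total 3.
Path Well→x3→Ref (+1); total 4.
Path Well→x5→Ref (+1); total 5.
Path Well→x7→Ref (+1); total 6.
Path Well→x9→Ref (+1); total 7.
No residual Well→Ref path; max flow = 7.
Certifying cut of size 7: {Well→Ref, Well→x1, Well→x2, Well→x3, Well→x5, Well→x7, x9→Ref}.

7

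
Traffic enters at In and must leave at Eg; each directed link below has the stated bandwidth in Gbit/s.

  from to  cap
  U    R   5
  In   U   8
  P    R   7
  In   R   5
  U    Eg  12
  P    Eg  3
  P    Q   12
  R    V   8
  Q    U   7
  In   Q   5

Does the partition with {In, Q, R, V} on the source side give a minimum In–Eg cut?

No — its capacity is 15, but the minimum cut has capacity 12.

Given cut capacity: 8 + 7 = 15.
Augment In→U→Eg: bottleneck 8, flow now 8.
Augment In→Q→U→Eg: bottleneck 4, flow now 12.
No augmenting path remains; maximum flow = 12.
In the residual graph, reachable from In: {In, Q, R, U, V}.
Min-cut edges: U→Eg (12); capacity 12 = 12.
Cut capacity 15 exceeds the max flow 12, so it is not minimum.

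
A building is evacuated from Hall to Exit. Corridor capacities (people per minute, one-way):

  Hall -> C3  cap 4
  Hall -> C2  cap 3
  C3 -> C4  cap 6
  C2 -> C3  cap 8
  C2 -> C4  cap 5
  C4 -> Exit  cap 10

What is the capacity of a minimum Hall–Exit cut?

7

Augment Hall→C3→C4→Exit: bottleneck 4, flow now 4.
Augment Hall→C2→C4→Exit: bottleneck 3, flow now 7.
No augmenting path remains; maximum flow = 7.
By max-flow min-cut, the minimum cut capacity equals the max flow.
In the residual graph, reachable from Hall: {Hall}.
Min-cut edges: Hall→C3 (4), Hall→C2 (3); capacity 4 + 3 = 7.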